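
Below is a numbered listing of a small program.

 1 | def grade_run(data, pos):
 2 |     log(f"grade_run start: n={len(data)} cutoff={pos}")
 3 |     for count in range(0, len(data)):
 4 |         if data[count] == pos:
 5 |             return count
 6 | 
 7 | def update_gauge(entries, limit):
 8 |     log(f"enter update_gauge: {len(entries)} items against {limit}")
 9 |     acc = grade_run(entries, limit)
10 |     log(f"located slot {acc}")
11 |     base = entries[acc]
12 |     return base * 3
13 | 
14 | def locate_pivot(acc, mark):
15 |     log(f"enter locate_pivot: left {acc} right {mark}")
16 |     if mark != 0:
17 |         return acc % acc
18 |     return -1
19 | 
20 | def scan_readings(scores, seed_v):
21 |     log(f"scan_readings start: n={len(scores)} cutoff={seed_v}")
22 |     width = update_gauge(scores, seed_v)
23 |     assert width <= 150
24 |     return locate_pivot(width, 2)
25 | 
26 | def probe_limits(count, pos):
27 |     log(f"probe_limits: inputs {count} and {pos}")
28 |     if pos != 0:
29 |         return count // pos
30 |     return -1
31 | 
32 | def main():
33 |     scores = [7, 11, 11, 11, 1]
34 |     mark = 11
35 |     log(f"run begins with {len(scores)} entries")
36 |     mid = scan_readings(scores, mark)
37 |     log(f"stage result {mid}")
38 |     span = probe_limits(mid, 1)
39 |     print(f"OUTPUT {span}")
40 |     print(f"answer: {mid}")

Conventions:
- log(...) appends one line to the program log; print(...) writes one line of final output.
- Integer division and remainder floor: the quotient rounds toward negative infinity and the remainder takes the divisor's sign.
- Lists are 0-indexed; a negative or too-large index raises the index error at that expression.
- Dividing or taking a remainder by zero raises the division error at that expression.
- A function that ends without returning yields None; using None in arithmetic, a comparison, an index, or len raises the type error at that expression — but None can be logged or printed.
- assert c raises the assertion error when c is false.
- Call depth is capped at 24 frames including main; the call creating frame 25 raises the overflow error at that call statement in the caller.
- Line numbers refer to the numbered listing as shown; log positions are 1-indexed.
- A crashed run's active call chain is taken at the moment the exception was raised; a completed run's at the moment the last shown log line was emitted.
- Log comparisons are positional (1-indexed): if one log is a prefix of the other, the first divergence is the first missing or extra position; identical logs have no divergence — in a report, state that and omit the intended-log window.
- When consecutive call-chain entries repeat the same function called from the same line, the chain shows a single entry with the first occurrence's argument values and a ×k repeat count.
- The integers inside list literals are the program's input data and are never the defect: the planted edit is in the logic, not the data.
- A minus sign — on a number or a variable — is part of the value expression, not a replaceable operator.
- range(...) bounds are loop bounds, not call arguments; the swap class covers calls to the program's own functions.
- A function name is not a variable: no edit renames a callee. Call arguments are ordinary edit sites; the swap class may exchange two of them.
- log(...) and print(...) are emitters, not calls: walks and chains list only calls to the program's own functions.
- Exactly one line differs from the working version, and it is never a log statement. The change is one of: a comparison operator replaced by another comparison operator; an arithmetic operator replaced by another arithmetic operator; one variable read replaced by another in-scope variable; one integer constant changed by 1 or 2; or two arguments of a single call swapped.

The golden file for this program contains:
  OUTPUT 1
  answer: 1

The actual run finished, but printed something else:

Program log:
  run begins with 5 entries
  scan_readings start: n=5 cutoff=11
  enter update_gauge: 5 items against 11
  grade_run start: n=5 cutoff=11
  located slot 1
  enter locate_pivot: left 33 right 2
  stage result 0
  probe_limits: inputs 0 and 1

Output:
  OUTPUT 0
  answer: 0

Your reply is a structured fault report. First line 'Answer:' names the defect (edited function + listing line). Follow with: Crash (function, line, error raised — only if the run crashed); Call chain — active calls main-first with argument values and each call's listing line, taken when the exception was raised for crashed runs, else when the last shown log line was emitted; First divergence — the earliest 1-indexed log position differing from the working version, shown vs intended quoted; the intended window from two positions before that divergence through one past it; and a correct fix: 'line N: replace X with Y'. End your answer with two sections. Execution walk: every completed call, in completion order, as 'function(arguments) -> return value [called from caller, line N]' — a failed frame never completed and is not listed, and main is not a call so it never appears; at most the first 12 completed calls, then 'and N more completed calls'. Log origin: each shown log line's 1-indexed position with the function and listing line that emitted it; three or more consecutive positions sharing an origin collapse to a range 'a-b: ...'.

Answer: the defect is in locate_pivot at line 17.
Key observation: Log line 7 is where behavior first shows: 'stage result 0' appears instead of 'stage result 1'.
Call chain: main -> probe_limits(0, 1) (called at line 38).
First divergence: position 7 — the shown line 'stage result 0' should read 'stage result 1'.
Intended log window:
  5: located slot 1
  6: enter locate_pivot: left 33 right 2
  7: stage result 1
  8: probe_limits: inputs 1 and 1
Execution walk:
  grade_run([7, 11, 11, 11, 1], 11) -> 1  [called from update_gauge, line 9]
  update_gauge([7, 11, 11, 11, 1], 11) -> 33  [called from scan_readings, line 22]
  locate_pivot(33, 2) -> 0  [called from scan_readings, line 24]
  scan_readings([7, 11, 11, 11, 1], 11) -> 0  [called from main, line 36]
  probe_limits(0, 1) -> 0  [called from main, line 38]
Log line origins:
  1: logged in main at line 35
  2: logged in scan_readings at line 21
  3: logged in update_gauge at line 8
  4: logged in grade_run at line 2
  5: logged in update_gauge at line 10
  6: logged in locate_pivot at line 15
  7: logged in main at line 37
  8: logged in probe_limits at line 27
A correct fix: line 17: replace `acc % acc` with `acc % mark`.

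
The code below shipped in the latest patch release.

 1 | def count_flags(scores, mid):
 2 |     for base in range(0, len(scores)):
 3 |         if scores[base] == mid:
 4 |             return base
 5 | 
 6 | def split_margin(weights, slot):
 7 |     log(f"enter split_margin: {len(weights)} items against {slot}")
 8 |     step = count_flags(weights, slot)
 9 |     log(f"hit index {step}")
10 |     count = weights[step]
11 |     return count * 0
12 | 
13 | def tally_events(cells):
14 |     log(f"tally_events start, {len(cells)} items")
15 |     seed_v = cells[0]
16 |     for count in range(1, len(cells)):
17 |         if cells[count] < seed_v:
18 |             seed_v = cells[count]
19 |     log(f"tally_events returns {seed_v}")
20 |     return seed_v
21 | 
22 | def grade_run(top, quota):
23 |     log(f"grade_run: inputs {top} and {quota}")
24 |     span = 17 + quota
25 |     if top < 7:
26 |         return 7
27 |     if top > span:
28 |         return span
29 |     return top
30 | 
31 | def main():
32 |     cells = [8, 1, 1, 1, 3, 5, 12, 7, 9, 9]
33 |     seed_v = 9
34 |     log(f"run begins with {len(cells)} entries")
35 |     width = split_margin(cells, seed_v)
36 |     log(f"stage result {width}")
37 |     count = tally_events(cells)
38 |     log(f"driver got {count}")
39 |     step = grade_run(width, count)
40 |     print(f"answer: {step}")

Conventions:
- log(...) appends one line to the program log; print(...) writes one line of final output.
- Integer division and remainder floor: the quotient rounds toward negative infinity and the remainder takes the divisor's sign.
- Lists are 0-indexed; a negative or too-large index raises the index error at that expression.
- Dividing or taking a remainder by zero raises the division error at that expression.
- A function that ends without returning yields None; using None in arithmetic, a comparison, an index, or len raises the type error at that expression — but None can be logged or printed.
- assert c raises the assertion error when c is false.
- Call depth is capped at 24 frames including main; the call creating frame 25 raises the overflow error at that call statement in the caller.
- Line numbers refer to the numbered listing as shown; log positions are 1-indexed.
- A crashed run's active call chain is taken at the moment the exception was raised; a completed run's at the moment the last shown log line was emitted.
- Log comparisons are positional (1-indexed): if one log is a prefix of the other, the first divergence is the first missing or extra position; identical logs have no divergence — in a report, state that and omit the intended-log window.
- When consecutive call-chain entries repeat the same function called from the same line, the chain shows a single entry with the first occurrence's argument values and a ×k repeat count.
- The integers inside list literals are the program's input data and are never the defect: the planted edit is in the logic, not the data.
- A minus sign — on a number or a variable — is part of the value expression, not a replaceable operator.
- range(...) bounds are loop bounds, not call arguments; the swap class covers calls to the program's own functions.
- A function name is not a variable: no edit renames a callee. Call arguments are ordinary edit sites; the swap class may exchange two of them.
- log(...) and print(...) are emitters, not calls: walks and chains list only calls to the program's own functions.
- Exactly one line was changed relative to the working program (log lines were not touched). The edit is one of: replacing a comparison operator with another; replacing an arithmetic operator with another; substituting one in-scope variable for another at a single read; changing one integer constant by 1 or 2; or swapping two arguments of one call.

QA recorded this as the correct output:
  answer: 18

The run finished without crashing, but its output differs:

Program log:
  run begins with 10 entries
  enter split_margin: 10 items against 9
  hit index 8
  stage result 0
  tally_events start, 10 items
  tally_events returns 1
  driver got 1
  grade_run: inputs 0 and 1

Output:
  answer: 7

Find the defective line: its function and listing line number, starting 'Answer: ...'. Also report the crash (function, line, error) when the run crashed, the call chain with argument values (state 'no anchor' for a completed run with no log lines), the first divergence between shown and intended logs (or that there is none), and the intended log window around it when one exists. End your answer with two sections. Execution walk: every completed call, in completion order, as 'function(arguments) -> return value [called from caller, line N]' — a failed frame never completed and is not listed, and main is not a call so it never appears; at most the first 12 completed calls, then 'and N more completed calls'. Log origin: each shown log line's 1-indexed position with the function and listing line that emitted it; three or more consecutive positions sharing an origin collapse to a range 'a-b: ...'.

Answer: the defect is in split_margin at line 11.
Core observation: Everything matches until log position 4, which reads 'stage result 0' in place of 'stage result 18'.
Call chain: main -> grade_run(0, 1) (called at line 39).
First divergence: position 4; shown 'stage result 0' vs intended 'stage result 18'.
Intended log window:
  2: enter split_margin: 10 items against 9
  3: hit index 8
  4: stage result 18
  5: tally_events start, 10 items
Execution walk:
  count_flags([8, 1, 1, 1, 3, 5, 12, 7, 9, 9], 9) -> 8  [called from split_margin, line 8]
  split_margin([8, 1, 1, 1, 3, 5, 12, 7, 9, 9], 9) -> 0  [called from main, line 35]
  tally_events([8, 1, 1, 1, 3, 5, 12, 7, 9, 9]) -> 1  [called from main, line 37]
  grade_run(0, 1) -> 7  [called from main, line 39]
Origin of each log line:
  1 — main, line 34
  2 — split_margin, line 7
  3 — split_margin, line 9
  4 — main, line 36
  5 — tally_events, line 14
  6 — tally_events, line 19
  7 — main, line 38
  8 — grade_run, line 23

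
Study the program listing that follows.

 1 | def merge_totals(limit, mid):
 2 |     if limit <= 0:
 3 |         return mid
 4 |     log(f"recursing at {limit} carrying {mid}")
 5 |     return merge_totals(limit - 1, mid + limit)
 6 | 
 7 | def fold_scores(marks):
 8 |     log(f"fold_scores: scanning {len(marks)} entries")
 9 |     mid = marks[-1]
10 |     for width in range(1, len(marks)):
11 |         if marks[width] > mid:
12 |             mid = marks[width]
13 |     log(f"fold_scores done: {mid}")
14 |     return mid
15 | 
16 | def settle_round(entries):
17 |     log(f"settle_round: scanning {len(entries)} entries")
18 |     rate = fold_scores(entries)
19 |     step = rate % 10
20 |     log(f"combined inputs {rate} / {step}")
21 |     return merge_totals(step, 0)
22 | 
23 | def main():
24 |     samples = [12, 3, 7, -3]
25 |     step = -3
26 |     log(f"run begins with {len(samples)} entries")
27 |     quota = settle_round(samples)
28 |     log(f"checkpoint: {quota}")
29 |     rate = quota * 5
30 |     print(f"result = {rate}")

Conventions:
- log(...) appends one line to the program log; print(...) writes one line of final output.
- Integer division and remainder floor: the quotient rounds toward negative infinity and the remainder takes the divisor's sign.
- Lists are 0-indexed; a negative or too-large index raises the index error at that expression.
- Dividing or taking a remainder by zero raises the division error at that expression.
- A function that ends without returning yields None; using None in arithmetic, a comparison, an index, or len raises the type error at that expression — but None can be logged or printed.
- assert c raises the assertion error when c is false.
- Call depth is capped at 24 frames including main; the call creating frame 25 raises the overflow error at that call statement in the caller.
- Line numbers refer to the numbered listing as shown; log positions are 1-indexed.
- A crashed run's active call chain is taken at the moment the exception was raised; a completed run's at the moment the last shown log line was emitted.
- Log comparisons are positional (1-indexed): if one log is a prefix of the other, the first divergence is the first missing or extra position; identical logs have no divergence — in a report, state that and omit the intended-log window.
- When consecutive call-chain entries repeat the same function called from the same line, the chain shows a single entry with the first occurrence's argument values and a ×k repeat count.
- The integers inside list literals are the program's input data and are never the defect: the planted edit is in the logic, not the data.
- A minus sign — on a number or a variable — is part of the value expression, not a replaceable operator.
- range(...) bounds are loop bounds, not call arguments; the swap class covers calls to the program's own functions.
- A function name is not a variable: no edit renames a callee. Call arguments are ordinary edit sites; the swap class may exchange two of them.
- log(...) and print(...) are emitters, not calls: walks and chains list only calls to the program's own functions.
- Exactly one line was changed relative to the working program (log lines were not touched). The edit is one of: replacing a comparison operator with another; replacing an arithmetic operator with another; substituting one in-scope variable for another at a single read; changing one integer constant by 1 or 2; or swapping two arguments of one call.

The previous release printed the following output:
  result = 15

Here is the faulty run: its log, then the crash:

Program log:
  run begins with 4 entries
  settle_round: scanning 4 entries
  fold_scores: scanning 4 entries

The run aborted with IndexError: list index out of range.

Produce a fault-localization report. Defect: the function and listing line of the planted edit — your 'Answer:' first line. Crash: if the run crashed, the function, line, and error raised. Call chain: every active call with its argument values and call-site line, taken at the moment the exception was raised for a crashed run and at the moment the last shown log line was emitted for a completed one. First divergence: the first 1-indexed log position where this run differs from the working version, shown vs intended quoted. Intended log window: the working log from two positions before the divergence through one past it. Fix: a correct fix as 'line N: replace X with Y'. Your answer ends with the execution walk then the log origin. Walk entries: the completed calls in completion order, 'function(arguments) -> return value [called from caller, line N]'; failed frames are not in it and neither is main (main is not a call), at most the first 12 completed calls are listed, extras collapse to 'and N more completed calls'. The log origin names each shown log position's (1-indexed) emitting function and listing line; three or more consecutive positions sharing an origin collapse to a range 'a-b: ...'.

Answer: the defect is in fold_scores at line 9.
Key fact: The shown log is a 3-line prefix of the intended one, whose next entry is 'fold_scores done: 12'.
Crash: fold_scores, line 9, IndexError.
Call chain: main -> settle_round([12, 3, 7, -3]) (called at line 27) -> fold_scores([12, 3, 7, -3]) (called at line 18).
First divergence: position 4 — after 3 matching lines the faulty run goes silent; intended next line 'fold_scores done: 12'.
Intended log window:
  2: settle_round: scanning 4 entries
  3: fold_scores: scanning 4 entries
  4: fold_scores done: 12
  5: combined inputs 12 / 2
Execution walk:
  (no call completed)
Log origins:
  1: from main, line 26
  2: from settle_round, line 17
  3: from fold_scores, line 8
A correct fix: line 9: replace `-1` with `0`.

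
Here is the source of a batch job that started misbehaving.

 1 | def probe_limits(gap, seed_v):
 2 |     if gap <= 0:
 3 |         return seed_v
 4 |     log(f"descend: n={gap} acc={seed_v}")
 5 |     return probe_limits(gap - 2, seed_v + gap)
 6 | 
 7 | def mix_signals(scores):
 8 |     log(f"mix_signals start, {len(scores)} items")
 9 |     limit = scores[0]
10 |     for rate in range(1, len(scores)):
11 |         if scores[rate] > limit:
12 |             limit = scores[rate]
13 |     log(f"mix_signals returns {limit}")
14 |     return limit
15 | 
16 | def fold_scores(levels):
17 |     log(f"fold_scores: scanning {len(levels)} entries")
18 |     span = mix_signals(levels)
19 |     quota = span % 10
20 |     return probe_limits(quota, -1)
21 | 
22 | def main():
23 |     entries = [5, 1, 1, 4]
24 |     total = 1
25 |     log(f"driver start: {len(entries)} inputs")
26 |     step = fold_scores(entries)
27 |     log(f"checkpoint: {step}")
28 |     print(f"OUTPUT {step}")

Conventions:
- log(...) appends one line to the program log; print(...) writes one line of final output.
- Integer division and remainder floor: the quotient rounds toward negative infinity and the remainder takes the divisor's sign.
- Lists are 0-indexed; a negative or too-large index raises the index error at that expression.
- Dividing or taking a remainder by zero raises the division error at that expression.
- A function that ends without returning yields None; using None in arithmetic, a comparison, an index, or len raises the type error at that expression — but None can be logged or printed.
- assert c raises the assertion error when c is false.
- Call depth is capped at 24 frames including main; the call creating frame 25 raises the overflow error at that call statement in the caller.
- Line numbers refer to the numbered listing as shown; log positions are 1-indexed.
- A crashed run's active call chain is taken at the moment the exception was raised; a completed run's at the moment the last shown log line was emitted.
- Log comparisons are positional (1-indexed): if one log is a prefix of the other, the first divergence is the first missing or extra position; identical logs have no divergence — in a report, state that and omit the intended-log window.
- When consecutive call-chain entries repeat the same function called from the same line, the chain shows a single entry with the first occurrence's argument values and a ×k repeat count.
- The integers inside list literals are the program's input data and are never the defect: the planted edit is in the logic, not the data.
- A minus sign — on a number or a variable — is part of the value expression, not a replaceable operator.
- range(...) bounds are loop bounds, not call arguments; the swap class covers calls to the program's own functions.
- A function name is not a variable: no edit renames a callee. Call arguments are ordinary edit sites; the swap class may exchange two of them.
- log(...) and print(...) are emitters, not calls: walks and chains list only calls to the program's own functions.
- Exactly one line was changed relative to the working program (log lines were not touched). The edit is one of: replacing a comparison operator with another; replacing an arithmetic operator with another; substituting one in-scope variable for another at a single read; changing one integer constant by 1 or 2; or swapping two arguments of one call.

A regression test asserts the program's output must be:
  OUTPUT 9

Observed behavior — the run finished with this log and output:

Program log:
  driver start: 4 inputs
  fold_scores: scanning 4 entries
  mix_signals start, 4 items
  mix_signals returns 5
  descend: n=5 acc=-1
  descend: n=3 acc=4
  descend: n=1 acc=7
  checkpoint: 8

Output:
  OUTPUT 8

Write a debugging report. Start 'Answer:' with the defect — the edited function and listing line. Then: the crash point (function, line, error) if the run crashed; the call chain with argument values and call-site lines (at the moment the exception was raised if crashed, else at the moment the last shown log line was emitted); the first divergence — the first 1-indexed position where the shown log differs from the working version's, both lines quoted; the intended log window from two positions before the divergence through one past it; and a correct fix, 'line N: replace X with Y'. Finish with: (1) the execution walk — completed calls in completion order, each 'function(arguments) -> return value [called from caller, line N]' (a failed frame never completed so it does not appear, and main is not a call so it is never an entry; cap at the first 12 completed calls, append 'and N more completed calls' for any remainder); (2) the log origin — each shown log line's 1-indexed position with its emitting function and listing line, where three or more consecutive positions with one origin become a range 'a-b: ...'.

Answer: the defect is in fold_scores at line 20.
Key fact: At log position 5 the runs split — shown 'descend: n=5 acc=-1', but the working version logs 'descend: n=5 acc=0'.
Call chain: main.
First divergence: at position 5 the run shows 'descend: n=5 acc=-1' where the working version logs 'descend: n=5 acc=0'.
Intended log window:
  3: mix_signals start, 4 items
  4: mix_signals returns 5
  5: descend: n=5 acc=0
  6: descend: n=3 acc=5
Execution walk:
  mix_signals([5, 1, 1, 4]) -> 5  [called from fold_scores, line 18]
  probe_limits(-1, 8) -> 8  [called from probe_limits, line 5]
  probe_limits(1, 7) -> 8  [called from probe_limits, line 5]
  probe_limits(3, 4) -> 8  [called from probe_limits, line 5]
  probe_limits(5, -1) -> 8  [called from fold_scores, line 20]
  fold_scores([5, 1, 1, 4]) -> 8  [called from main, line 26]
Log origin:
  1: logged in main at line 25
  2: logged in fold_scores at line 17
  3: logged in mix_signals at line 8
  4: logged in mix_signals at line 13
  5-7: logged in probe_limits at line 4
  8: logged in main at line 27
A correct fix: line 20: replace `-1` with `0`.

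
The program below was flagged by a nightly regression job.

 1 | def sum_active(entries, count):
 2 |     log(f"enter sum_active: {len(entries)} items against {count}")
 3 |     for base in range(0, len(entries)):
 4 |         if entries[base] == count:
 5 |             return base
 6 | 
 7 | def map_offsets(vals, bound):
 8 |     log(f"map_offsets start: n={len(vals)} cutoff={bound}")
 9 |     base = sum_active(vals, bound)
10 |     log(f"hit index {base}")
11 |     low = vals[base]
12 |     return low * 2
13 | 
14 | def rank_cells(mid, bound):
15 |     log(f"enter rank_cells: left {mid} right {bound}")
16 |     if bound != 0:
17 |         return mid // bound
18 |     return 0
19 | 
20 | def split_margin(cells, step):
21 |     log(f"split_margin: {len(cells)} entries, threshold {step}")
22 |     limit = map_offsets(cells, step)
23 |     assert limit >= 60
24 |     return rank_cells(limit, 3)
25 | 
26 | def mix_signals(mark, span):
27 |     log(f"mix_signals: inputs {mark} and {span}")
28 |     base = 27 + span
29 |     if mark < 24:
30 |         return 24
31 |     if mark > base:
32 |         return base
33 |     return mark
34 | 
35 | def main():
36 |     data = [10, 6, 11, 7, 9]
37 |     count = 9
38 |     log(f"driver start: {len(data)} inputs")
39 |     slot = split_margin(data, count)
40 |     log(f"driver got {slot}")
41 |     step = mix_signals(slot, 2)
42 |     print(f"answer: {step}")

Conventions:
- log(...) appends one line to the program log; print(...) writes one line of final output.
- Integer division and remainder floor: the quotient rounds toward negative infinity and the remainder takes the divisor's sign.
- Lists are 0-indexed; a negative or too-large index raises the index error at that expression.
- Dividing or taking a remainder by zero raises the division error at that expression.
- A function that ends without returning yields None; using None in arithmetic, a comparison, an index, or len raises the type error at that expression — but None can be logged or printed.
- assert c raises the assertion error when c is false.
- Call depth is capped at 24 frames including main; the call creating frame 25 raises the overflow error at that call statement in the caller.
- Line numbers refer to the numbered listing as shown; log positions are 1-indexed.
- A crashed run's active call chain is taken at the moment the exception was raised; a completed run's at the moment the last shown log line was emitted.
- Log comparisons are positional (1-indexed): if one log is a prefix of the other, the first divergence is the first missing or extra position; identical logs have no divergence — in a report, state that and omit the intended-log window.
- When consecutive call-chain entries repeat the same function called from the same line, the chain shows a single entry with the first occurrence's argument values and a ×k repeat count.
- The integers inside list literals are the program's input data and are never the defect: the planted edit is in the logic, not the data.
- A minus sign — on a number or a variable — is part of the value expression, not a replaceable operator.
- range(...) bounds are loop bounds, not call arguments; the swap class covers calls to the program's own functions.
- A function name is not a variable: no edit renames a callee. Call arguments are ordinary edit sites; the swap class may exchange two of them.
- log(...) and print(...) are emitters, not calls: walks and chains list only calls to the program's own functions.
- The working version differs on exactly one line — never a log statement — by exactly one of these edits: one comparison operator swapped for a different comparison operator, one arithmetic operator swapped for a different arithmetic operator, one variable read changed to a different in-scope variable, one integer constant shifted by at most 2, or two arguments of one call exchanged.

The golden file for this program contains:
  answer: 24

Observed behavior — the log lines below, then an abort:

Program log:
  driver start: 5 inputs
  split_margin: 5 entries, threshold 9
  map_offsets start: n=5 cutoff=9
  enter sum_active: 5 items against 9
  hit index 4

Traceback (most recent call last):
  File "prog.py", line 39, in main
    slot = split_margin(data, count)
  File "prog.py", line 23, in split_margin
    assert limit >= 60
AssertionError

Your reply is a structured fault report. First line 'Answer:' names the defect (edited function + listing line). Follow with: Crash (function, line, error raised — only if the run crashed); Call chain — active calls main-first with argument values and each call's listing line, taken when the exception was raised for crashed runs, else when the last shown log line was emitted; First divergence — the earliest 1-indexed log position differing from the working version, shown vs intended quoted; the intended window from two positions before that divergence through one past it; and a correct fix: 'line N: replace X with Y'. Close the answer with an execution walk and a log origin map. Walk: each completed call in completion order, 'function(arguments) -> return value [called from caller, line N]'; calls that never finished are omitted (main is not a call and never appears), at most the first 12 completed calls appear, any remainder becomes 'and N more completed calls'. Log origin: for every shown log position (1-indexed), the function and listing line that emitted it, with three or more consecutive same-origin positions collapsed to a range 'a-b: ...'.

Answer: the defect is in split_margin at line 23.
Key fact: Only 5 log lines were emitted before the run died; the intended continuation was 'enter rank_cells: left 18 right 3'.
Crash: split_margin, line 23, AssertionError.
Call chain: main -> split_margin([10, 6, 11, 7, 9], 9) (called at line 39).
First divergence: position 6 (shown log ended at 5 lines; the working version continues: 'enter rank_cells: left 18 right 3').
Intended log window:
  4: enter sum_active: 5 items against 9
  5: hit index 4
  6: enter rank_cells: left 18 right 3
  7: driver got 6
Execution walk:
  sum_active([10, 6, 11, 7, 9], 9) -> 4  [called from map_offsets, line 9]
  map_offsets([10, 6, 11, 7, 9], 9) -> 18  [called from split_margin, line 22]
Log line origins:
  1: emitted by main (line 38)
  2: emitted by split_margin (line 21)
  3: emitted by map_offsets (line 8)
  4: emitted by sum_active (line 2)
  5: emitted by map_offsets (line 10)
A correct fix: line 23: replace `>=` with `<=`.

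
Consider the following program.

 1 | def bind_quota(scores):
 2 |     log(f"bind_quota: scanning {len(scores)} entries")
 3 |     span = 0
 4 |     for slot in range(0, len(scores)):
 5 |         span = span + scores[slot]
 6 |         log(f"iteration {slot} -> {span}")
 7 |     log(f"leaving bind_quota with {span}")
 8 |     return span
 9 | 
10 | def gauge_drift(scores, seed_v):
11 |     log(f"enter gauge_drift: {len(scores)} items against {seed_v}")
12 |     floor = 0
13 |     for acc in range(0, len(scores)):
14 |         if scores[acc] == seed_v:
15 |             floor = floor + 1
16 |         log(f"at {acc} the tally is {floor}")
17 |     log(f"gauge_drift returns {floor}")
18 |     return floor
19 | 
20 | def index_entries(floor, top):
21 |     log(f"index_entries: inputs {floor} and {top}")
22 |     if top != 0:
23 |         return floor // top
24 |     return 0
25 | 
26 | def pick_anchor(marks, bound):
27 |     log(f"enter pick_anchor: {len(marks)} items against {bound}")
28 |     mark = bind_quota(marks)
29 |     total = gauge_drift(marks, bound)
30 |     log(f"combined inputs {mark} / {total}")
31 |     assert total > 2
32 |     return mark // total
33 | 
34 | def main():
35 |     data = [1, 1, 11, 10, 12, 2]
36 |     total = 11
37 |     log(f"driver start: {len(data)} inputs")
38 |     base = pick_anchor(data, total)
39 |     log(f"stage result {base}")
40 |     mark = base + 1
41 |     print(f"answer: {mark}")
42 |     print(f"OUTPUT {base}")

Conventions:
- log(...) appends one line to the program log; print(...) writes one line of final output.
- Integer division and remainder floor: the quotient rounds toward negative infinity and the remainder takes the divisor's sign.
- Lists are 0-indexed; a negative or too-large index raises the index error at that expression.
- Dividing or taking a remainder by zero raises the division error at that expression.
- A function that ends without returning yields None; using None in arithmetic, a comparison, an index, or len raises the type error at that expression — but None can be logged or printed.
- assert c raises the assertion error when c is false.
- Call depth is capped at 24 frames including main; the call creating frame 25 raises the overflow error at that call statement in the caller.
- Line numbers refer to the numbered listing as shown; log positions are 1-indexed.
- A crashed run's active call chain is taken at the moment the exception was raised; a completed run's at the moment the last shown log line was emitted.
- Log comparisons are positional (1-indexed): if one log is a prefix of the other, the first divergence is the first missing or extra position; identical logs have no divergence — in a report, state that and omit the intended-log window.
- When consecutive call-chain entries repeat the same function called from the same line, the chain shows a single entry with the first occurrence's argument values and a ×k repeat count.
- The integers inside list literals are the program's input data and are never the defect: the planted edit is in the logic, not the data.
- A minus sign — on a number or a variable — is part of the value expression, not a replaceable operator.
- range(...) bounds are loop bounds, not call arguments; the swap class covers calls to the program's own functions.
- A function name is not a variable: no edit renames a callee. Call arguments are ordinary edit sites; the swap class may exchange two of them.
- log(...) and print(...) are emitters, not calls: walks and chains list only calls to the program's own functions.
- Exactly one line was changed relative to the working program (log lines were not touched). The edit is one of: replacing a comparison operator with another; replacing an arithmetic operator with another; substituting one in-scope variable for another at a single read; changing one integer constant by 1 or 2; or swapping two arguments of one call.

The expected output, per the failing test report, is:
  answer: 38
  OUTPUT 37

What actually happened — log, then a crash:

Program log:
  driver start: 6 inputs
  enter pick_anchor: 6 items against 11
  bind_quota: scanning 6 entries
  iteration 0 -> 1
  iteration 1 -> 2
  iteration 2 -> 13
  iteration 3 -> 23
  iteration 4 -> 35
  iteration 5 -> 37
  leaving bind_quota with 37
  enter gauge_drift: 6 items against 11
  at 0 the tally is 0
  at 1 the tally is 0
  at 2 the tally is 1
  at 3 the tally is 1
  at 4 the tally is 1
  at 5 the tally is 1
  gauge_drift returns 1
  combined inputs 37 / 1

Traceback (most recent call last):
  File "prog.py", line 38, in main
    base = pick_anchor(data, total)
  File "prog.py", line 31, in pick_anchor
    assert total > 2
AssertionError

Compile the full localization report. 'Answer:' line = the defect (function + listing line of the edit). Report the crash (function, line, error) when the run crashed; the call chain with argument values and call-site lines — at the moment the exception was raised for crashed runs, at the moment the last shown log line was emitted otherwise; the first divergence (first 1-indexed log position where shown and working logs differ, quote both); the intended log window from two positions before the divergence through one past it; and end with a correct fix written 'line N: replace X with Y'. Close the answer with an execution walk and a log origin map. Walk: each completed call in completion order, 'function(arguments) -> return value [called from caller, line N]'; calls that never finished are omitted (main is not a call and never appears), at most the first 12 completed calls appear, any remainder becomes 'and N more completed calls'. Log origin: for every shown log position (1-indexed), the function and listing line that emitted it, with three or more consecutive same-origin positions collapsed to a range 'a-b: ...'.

Answer: the defect is in pick_anchor at line 31.
Key fact: The log ends early — 19 lines, where the working version next logs 'stage result 37'.
Crash: pick_anchor, line 31, AssertionError.
Call chain: main -> pick_anchor([1, 1, 11, 10, 12, 2], 11) (called at line 38).
First divergence: position 20 — after 19 matching lines the faulty run goes silent; intended next line 'stage result 37'.
Intended log window:
  18: gauge_drift returns 1
  19: combined inputs 37 / 1
  20: stage result 37
Execution walk:
  bind_quota([1, 1, 11, 10, 12, 2]) -> 37  [called from pick_anchor, line 28]
  gauge_drift([1, 1, 11, 10, 12, 2], 11) -> 1  [called from pick_anchor, line 29]
Log line origins:
  1: from main, line 37
  2: from pick_anchor, line 27
  3: from bind_quota, line 2
  4-9: from bind_quota, line 6
  10: from bind_quota, line 7
  11: from gauge_drift, line 11
  12-17: from gauge_drift, line 16
  18: from gauge_drift, line 17
  19: from pick_anchor, line 30
A correct fix: line 31: replace `2` with `0`.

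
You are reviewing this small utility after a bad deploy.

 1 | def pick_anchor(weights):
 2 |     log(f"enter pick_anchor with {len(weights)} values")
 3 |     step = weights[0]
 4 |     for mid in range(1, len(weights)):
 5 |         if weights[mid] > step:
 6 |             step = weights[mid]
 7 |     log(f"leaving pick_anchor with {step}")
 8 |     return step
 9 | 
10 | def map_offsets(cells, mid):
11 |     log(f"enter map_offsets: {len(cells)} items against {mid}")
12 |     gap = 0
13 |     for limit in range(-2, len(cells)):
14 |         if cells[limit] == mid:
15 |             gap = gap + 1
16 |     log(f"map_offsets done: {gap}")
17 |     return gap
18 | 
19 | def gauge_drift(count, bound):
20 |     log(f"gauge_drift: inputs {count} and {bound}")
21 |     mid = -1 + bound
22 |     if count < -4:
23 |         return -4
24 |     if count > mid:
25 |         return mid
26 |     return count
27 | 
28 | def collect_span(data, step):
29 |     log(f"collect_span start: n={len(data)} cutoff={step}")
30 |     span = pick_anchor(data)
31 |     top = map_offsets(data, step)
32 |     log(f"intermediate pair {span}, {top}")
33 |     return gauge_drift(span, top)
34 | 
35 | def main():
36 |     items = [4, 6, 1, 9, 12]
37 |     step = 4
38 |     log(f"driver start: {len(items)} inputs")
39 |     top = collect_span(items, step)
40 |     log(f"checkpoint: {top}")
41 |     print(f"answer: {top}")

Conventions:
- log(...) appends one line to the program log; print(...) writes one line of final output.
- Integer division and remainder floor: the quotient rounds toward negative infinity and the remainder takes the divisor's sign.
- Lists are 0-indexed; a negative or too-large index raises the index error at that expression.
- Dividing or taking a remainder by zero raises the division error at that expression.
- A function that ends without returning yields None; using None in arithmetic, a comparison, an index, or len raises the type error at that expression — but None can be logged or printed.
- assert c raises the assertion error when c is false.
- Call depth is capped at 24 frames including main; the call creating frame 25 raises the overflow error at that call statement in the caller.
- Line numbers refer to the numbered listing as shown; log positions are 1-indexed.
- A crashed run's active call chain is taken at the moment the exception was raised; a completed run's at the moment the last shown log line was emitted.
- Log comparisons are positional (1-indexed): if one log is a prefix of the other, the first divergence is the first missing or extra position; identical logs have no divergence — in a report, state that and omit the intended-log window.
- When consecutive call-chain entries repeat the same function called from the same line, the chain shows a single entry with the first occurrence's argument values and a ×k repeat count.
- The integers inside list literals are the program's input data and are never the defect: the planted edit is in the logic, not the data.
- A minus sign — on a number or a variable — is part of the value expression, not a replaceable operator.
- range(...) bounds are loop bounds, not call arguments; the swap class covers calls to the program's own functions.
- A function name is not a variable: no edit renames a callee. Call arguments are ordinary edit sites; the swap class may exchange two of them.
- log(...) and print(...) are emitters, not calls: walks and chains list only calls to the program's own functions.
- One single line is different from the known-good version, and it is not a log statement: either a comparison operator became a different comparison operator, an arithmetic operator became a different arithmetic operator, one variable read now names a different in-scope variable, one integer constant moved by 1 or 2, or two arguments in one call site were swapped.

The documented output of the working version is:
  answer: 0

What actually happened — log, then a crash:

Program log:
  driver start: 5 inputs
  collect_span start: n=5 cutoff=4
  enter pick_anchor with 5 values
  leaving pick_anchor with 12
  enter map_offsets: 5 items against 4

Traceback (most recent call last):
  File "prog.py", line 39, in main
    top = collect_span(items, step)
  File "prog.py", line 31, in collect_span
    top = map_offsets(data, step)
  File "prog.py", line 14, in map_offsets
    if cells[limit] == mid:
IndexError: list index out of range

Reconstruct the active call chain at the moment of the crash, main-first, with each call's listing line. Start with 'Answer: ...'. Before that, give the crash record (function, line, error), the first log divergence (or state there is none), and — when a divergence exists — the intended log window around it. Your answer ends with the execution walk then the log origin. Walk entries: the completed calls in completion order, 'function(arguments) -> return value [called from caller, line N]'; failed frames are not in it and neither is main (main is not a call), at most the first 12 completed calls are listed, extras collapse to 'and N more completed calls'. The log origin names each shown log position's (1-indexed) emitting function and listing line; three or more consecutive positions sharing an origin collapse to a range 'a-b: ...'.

Answer: main -> collect_span (called at line 39) -> map_offsets (called at line 31).
Core observation: A complete run would log 'map_offsets done: 1' next, but this one stopped at 5 lines.
Crash: map_offsets, line 14, IndexError.
First divergence: position 6; the shown log stops at 5 lines while the working version next logs 'map_offsets done: 1'.
Intended log window:
  4: leaving pick_anchor with 12
  5: enter map_offsets: 5 items against 4
  6: map_offsets done: 1
  7: intermediate pair 12, 1
Execution walk:
  pick_anchor([4, 6, 1, 9, 12]) -> 12  [called from collect_span, line 30]
Log line origins:
  1: emitted by main (line 38)
  2: emitted by collect_span (line 29)
  3: emitted by pick_anchor (line 2)
  4: emitted by pick_anchor (line 7)
  5: emitted by map_offsets (line 11)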